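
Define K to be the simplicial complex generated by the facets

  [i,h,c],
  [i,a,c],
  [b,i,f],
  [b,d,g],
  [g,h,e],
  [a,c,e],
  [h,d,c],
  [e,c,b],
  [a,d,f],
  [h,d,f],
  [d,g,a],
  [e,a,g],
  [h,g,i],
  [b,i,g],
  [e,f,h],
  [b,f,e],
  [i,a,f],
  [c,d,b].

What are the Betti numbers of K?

Order the vertices as a < b < c < d < e < f < g < h < i. Listing each simplex with vertices in this order, K has dimension 2 with simplices:

  0-simplices (9): a, b, c, d, e, f, g, h, i
  1-simplices (27): ac, ad, ae, af, ag, ai, bc, bd, be, bf, bg, bi, cd, ce, ch, ci, df, dg, dh, ef, eg, eh, fh, fi, gh, gi, hi
  2-simplices (18): ace, aci, adf, adg, aeg, afi, bcd, bce, bdg, bef, bfi, bgi, cdh, chi, dfh, efh, egh, ghi

giving chain groups C_0 ≅ Z^9, C_1 ≅ Z^27, C_2 ≅ Z^18.

The boundary map ∂_1: C_1 → C_0 is given by ∂[p,q] = [q] − [p]. For instance
  ∂gi = i − g.
As a 9×27 matrix over Z this has rank 8, with invariant factors (1,1,1,1,1,1,1,1).

∂_2: C_2 → C_1 sends each 2-simplex [p,q,r] to [q,r] − [p,r] + [p,q]. For instance
  ∂bdg = dg − bg + bd,
  ∂adg = dg − ag + ad.
This gives a 27×18 integer matrix of rank 17; reducing to Smith normal form yields diagonal entries (1,1,1,1,1,1,1,1,1,1,1,1,1,1,1,1,1).

Reading off H_k = ker ∂_k / im ∂_{k+1}:

  H_0: rank C_0 − rank ∂_1 = 9 − 8 = 1, and the invariant factors of ∂_1 are all 1, so H_0 ≅ Z.
  H_1: rank ker ∂_1 − rank ∂_2 = (27 − 8) − 17 = 2, and the invariant factors of ∂_2 are all 1, so H_1 ≅ Z^2.
  H_2: rank ker ∂_2 − rank ∂_3 = (18 − 17) − 0 = 1, and there is no ∂_3, so H_2 ≅ Z.

Hence the Betti numbers are b_0 = 1, b_1 = 2, b_2 = 1.

b_0 = 1, b_1 = 2, b_2 = 1.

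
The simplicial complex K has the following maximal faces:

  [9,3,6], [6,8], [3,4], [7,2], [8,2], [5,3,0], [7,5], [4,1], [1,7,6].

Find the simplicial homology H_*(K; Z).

Order the vertices as 0 < 1 < 2 < 3 < 4 < 5 < 6 < 7 < 8 < 9. Listing each simplex with vertices in this order, K has dimension 2 with simplices:

  0-simplices (10): [0], [1], [2], [3], [4], [5], [6], [7], [8], [9]
  1-simplices (15): [0,3], [0,5], [1,4], [1,6], [1,7], [2,7], [2,8], [3,4], [3,5], [3,6], [3,9], [5,7], [6,7], [6,8], [6,9]
  2-simplices (3): [0,3,5], [1,6,7], [3,6,9]

Hence C_0 ≅ Z^10, C_1 ≅ Z^15, C_2 ≅ Z^3.

∂_1: C_1 → C_0 maps an edge to its endpoints' difference, ∂[p,q] = q − p. For instance
  ∂[6,9] = [9] − [6].
The 10×15 boundary matrix has rank 9 and Smith normal form diag(1,1,1,1,1,1,1,1,1).

∂_2: C_2 → C_1 sends each 2-simplex [p,q,r] to [q,r] − [p,r] + [p,q]. For instance
  ∂[0,3,5] = [3,5] − [0,5] + [0,3],
  ∂[1,6,7] = [6,7] − [1,7] + [1,6].
The resulting 15×3 matrix has rank 3, and its Smith normal form has invariant factors (1,1,1).

Computing H_k = (kernel of ∂_k) / (image of ∂_{k+1}):

  H_0: rank C_0 − rank ∂_1 = 10 − 9 = 1, and the invariant factors of ∂_1 are all 1, so H_0 ≅ Z.
  H_1: rank ker ∂_1 − rank ∂_2 = (15 − 9) − 3 = 3, and the invariant factors of ∂_2 are all 1, so H_1 ≅ Z^3.
  H_2: rank ker ∂_2 − rank ∂_3 = (3 − 3) − 0 = 0, and there is no ∂_3, so H_2 ≅ 0.

H_0 = Z,  H_1 = Z^3,  H_2 = 0.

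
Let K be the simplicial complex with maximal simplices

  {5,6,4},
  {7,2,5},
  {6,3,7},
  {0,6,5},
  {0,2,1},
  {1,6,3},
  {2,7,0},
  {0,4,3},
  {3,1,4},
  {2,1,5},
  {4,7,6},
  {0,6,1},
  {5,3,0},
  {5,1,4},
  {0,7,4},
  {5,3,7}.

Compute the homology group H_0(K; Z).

H_0 = Z.

K has 8 vertices, 24 edges, 16 triangles.
rank ∂_0 = 0, rank ∂_1 = 7 ⇒ b_0 = 8 − 0 − 7 = 1; all invariant factors of ∂_1 are 1 so no torsion. So H_0 = Z.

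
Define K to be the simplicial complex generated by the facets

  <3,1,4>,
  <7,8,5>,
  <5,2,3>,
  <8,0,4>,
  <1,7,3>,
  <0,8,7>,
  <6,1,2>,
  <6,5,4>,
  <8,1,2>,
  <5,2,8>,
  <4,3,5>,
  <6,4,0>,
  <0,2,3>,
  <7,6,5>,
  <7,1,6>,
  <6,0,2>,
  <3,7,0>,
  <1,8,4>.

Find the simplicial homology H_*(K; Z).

We work with the vertex ordering 0 < 1 < 2 < 3 < 4 < 5 < 6 < 7 < 8. The simplices of K, each written with vertices in increasing order, are:

  0-simplices (9): [0], [1], [2], [3], [4], [5], [6], [7], [8]
  1-simplices (27): (27 of them)
  2-simplices (18): [0,2,3], [0,2,6], [0,3,7], [0,4,6], [0,4,8], [0,7,8], [1,2,6], [1,2,8], [1,3,4], [1,3,7], [1,4,8], [1,6,7], [2,3,5], [2,5,8], [3,4,5], [4,5,6], [5,6,7], [5,7,8]

so the chain groups are C_0 ≅ Z^9, C_1 ≅ Z^27, C_2 ≅ Z^18.

Boundary ∂_1: C_1 → C_0 is given by ∂[p,q] = [q] − [p]. For instance
  ∂[3,5] = [5] − [3].
The resulting 9×27 matrix has rank 8, and its Smith normal form has invariant factors (1,1,1,1,1,1,1,1).

∂_2: C_2 → C_1 maps a triangle to the signed sum of its edges. For instance
  ∂[0,4,6] = [4,6] − [0,6] + [0,4],
  ∂[1,3,7] = [3,7] − [1,7] + [1,3].
This gives a 27×18 integer matrix of rank 17; reducing to Smith normal form yields diagonal entries (1,1,1,1,1,1,1,1,1,1,1,1,1,1,1,1,1).

Reading off H_k = ker ∂_k / im ∂_{k+1}:

  H_0: rank C_0 − rank ∂_1 = 9 − 8 = 1, and the invariant factors of ∂_1 are all 1, so H_0 = Z.
  H_1: rank ker ∂_1 − rank ∂_2 = (27 − 8) − 17 = 2, and the invariant factors of ∂_2 are all 1, so H_1 = Z^2.
  H_2: rank ker ∂_2 − rank ∂_3 = (18 − 17) − 0 = 1, and there is no ∂_3, so H_2 = Z.

As a check, the Euler characteristic is 9 − 27 + 18 = 0, which agrees with 1 − 2 + 1 = 0.
(K is a triangulation of the torus T^2.)

H_0 = Z,  H_1 = Z^2,  H_2 = Z.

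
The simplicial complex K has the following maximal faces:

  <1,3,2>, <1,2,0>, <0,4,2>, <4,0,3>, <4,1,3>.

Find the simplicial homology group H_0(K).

H_0 ≅ Z.

Fix the vertex order 0 < 1 < 2 < 3 < 4 and write every simplex with vertices in increasing order. Then dim K = 2 and the simplices of K are:

  0-simplices (5): [0], [1], [2], [3], [4]
  1-simplices (10): [0,1], [0,2], [0,3], [0,4], [1,2], [1,3], [1,4], [2,3], [2,4], [3,4]
  2-simplices (5): [0,1,2], [0,2,4], [0,3,4], [1,2,3], [1,3,4]

so the chain groups are C_0 ≅ Z^5, C_1 ≅ Z^10, C_2 ≅ Z^5.

The boundary map ∂_1: C_1 → C_0 sends each edge [p,q] (with p < q) to q − p.
This gives a 5×10 integer matrix of rank 4; reducing to Smith normal form yields diagonal entries (1,1,1,1).

The boundary map ∂_2: C_2 → C_1 maps a triangle to the signed sum of its edges. For instance
  ∂[0,2,4] = [2,4] − [0,4] + [0,2],
  ∂[0,1,2] = [1,2] − [0,2] + [0,1].
The resulting 10×5 matrix has rank 5, and its Smith normal form has invariant factors (1,1,1,1,1).

From H_k ≅ ker(∂_k) / im(∂_{k+1}) we obtain:

  H_0: rank C_0 − rank ∂_1 = 5 − 4 = 1, and the invariant factors of ∂_1 are all 1, so H_0 = Z.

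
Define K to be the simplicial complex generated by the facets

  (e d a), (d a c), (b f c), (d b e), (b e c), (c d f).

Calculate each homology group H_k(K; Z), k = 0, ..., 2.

H_0 ≅ Z,  H_1 ≅ Z,  H_2 = 0.

Fix the vertex order a < b < c < d < e < f and write every simplex with vertices in increasing order. Then dim K = 2 and the simplices of K are:

  0-simplices (6): a, b, c, d, e, f
  1-simplices (12): ac, ad, ae, bc, bd, be, bf, cd, ce, cf, de, df
  2-simplices (6): acd, ade, bce, bcf, bde, cdf

giving chain groups C_0 ≅ Z^6, C_1 ≅ Z^12, C_2 ≅ Z^6.

∂_1: C_1 → C_0 maps an edge to its endpoints' difference, ∂[p,q] = q − p. For instance
  ∂ae = e − a.
This gives a 6×12 integer matrix of rank 5; reducing to Smith normal form yields diagonal entries (1,1,1,1,1).

The boundary map ∂_2: C_2 → C_1 sends each 2-simplex [p,q,r] to [q,r] − [p,r] + [p,q]. For instance
  ∂cdf = df − cf + cd,
  ∂ade = de − ae + ad.
As a 12×6 matrix over Z this has rank 6, with invariant factors (1,1,1,1,1,1).

Reading off H_k = ker ∂_k / im ∂_{k+1}:

  H_0: rank C_0 − rank ∂_1 = 6 − 5 = 1, and the invariant factors of ∂_1 are all 1, so H_0 = Z.
  H_1: rank ker ∂_1 − rank ∂_2 = (12 − 5) − 6 = 1, and the invariant factors of ∂_2 are all 1, so H_1 = Z.
  H_2: rank ker ∂_2 − rank ∂_3 = (6 − 6) − 0 = 0, and there is no ∂_3, so H_2 = 0.

As a check, the Euler characteristic is 6 − 12 + 6 = 0, which agrees with 1 − 1 + 0 = 0.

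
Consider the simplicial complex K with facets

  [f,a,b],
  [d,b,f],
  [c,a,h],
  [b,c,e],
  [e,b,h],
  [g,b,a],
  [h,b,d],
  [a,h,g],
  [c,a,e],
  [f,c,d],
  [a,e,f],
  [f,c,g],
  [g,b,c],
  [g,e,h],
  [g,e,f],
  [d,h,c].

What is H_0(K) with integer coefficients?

Fix the vertex order a < b < c < d < e < f < g < h and write every simplex with vertices in increasing order. Then dim K = 2 and the simplices of K are:

  0-simplices (8): a, b, c, d, e, f, g, h
  1-simplices (24): ab, ac, ae, af, ag, ah, bc, bd, be, bf, bg, bh, cd, ce, cf, cg, ch, df, dh, ef, eg, eh, fg, gh
  2-simplices (16): abf, abg, ace, ach, aef, agh, bce, bcg, bdf, bdh, beh, cdf, cdh, cfg, efg, egh

giving chain groups C_0 ≅ Z^8, C_1 ≅ Z^24, C_2 ≅ Z^16.

Boundary ∂_1: C_1 → C_0 is given by ∂[p,q] = [q] − [p]. For instance
  ∂bg = g − b.
As a 8×24 matrix over Z this has rank 7, with invariant factors (1,1,1,1,1,1,1).

The boundary map ∂_2: C_2 → C_1 acts by ∂[p,q,r] = [q,r] − [p,r] + [p,q]. For instance
  ∂aef = ef − af + ae,
  ∂bdh = dh − bh + bd.
This gives a 24×16 integer matrix of rank 15; reducing to Smith normal form yields diagonal entries (1,1,1,1,1,1,1,1,1,1,1,1,1,1,1).

Now H_k = ker ∂_k / im ∂_{k+1}, so:

  H_0: rank C_0 − rank ∂_1 = 8 − 7 = 1, and the invariant factors of ∂_1 are all 1, so H_0 = Z.

H_0 ≅ Z.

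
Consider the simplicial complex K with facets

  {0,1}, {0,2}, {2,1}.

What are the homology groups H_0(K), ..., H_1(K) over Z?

H_0 = Z,  H_1 = Z.

Take the total order 0 < 1 < 2 on the vertex set. Then K (dimension 1) consists of the simplices:

  0-simplices (3): [0], [1], [2]
  1-simplices (3): [0,1], [0,2], [1,2]

Hence C_0 ≅ Z^3, C_1 ≅ Z^3.

∂_1: C_1 → C_0 maps an edge to its endpoints' difference, ∂[p,q] = q − p. For instance
  ∂[1,2] = [2] − [1].
As a 3×3 matrix over Z this has rank 2, with invariant factors (1,1).

Computing H_k = (kernel of ∂_k) / (image of ∂_{k+1}):

  H_0: rank C_0 − rank ∂_1 = 3 − 2 = 1, and the invariant factors of ∂_1 are all 1, so H_0 ≅ Z.
  H_1: rank ker ∂_1 − rank ∂_2 = (3 − 2) − 0 = 1, and there is no ∂_2, so H_1 ≅ Z.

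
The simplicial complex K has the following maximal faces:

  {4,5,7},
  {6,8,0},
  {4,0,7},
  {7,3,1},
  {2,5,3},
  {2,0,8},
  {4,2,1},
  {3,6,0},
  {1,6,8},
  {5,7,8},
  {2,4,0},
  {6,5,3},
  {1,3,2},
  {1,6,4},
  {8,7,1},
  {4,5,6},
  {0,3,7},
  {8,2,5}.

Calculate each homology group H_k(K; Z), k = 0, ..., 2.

Take the total order 0 < 1 < 2 < 3 < 4 < 5 < 6 < 7 < 8 on the vertex set. Then K (dimension 2) consists of the simplices:

  0-simplices (9): [0], [1], [2], [3], [4], [5], [6], [7], [8]
  1-simplices (27): (27 of them)
  2-simplices (18): [0,2,4], [0,2,8], [0,3,6], [0,3,7], [0,4,7], [0,6,8], [1,2,3], [1,2,4], [1,3,7], [1,4,6], [1,6,8], [1,7,8], [2,3,5], [2,5,8], [3,5,6], [4,5,6], [4,5,7], [5,7,8]

so the chain groups are C_0 ≅ Z^9, C_1 ≅ Z^27, C_2 ≅ Z^18.

∂_1: C_1 → C_0 maps an edge to its endpoints' difference, ∂[p,q] = q − p.
This gives a 9×27 integer matrix of rank 8; reducing to Smith normal form yields diagonal entries (1,1,1,1,1,1,1,1).

The boundary map ∂_2: C_2 → C_1 acts by ∂[p,q,r] = [q,r] − [p,r] + [p,q]. For instance
  ∂[0,2,4] = [2,4] − [0,4] + [0,2],
  ∂[0,2,8] = [2,8] − [0,8] + [0,2].
As a 27×18 matrix over Z this has rank 17, with invariant factors (1,1,1,1,1,1,1,1,1,1,1,1,1,1,1,1,1).

From H_k ≅ ker(∂_k) / im(∂_{k+1}) we obtain:

  H_0: rank C_0 − rank ∂_1 = 9 − 8 = 1, and the invariant factors of ∂_1 are all 1, so H_0 ≅ Z.
  H_1: rank ker ∂_1 − rank ∂_2 = (27 − 8) − 17 = 2, and the invariant factors of ∂_2 are all 1, so H_1 ≅ Z^2.
  H_2: rank ker ∂_2 − rank ∂_3 = (18 − 17) − 0 = 1, and there is no ∂_3, so H_2 ≅ Z.

(K is a triangulation of the torus T^2.)

H_0 = Z,  H_1 = Z^2,  H_2 = Z.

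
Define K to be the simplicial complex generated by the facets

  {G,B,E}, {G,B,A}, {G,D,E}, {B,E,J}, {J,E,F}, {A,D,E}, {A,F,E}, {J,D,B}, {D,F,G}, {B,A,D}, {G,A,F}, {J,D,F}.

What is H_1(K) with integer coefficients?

K has 7 vertices, 18 edges, 12 triangles.
rank ∂_1 = 6, rank ∂_2 = 12 ⇒ b_1 = 18 − 6 − 12 = 0; ∂_2 has invariant factor(s) [2] giving torsion. So H_1 ≅ Z/2Z.

H_1 = Z/2Z.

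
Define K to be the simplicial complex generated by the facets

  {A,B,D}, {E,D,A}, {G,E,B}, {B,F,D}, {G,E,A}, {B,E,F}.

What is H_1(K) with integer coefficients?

H_1 ≅ Z.

Take the total order A < B < D < E < F < G on the vertex set. Then K (dimension 2) consists of the simplices:

  0-simplices (6): A, B, D, E, F, G
  1-simplices (12): AB, AD, AE, AG, BD, BE, BF, BG, DE, DF, EF, EG
  2-simplices (6): ABD, ADE, AEG, BDF, BEF, BEG

Hence C_0 ≅ Z^6, C_1 ≅ Z^12, C_2 ≅ Z^6.

Boundary ∂_1: C_1 → C_0 sends each edge [p,q] (with p < q) to q − p.
This gives a 6×12 integer matrix of rank 5; reducing to Smith normal form yields diagonal entries (1,1,1,1,1).

Boundary ∂_2: C_2 → C_1 maps a triangle to the signed sum of its edges. For instance
  ∂AEG = EG − AG + AE,
  ∂ADE = DE − AE + AD.
The 12×6 boundary matrix has rank 6 and Smith normal form diag(1,1,1,1,1,1).

Now H_k = ker ∂_k / im ∂_{k+1}, so:

  H_1: rank ker ∂_1 − rank ∂_2 = (12 − 5) − 6 = 1, and the invariant factors of ∂_2 are all 1, so H_1 = Z.

(K is a triangulation of the cylinder S^1 x I.)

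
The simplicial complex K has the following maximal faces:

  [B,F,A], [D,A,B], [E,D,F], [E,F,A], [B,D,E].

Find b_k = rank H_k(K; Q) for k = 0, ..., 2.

b_0 = 1, b_1 = 1, b_2 = 0.

Fix the vertex order A < B < D < E < F and write every simplex with vertices in increasing order. Then dim K = 2 and the simplices of K are:

  0-simplices (5): A, B, D, E, F
  1-simplices (10): AB, AD, AE, AF, BD, BE, BF, DE, DF, EF
  2-simplices (5): ABD, ABF, AEF, BDE, DEF

Hence C_0 ≅ Z^5, C_1 ≅ Z^10, C_2 ≅ Z^5.

Boundary ∂_1: C_1 → C_0 maps an edge to its endpoints' difference, ∂[p,q] = q − p. For instance
  ∂AB = B − A.
The 5×10 boundary matrix has rank 4 and Smith normal form diag(1,1,1,1).

The boundary map ∂_2: C_2 → C_1 acts by ∂[p,q,r] = [q,r] − [p,r] + [p,q]. For instance
  ∂BDE = DE − BE + BD,
  ∂ABD = BD − AD + AB.
The 10×5 boundary matrix has rank 5 and Smith normal form diag(1,1,1,1,1).

Reading off H_k = ker ∂_k / im ∂_{k+1}:

  H_0: rank C_0 − rank ∂_1 = 5 − 4 = 1, and the invariant factors of ∂_1 are all 1, so H_0 = Z.
  H_1: rank ker ∂_1 − rank ∂_2 = (10 − 4) − 5 = 1, and the invariant factors of ∂_2 are all 1, so H_1 = Z.
  H_2: rank ker ∂_2 − rank ∂_3 = (5 − 5) − 0 = 0, and there is no ∂_3, so H_2 = 0.

As a check, the Euler characteristic is 5 − 10 + 5 = 0, which agrees with 1 − 1 + 0 = 0.

Hence the Betti numbers are b_0 = 1, b_1 = 1, b_2 = 0.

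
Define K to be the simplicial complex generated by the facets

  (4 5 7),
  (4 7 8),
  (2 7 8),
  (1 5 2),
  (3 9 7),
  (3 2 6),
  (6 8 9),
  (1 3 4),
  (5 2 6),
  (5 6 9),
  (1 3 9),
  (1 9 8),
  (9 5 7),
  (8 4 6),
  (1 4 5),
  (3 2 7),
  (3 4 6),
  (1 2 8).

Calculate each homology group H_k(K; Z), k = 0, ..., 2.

Take the total order 1 < 2 < 3 < 4 < 5 < 6 < 7 < 8 < 9 on the vertex set. Then K (dimension 2) consists of the simplices:

  0-simplices (9): [1], [2], [3], [4], [5], [6], [7], [8], [9]
  1-simplices (27): (27 of them)
  2-simplices (18): [1,2,5], [1,2,8], [1,3,4], [1,3,9], [1,4,5], [1,8,9], [2,3,6], [2,3,7], [2,5,6], [2,7,8], [3,4,6], [3,7,9], [4,5,7], [4,6,8], [4,7,8], [5,6,9], [5,7,9], [6,8,9]

giving chain groups C_0 ≅ Z^9, C_1 ≅ Z^27, C_2 ≅ Z^18.

∂_1: C_1 → C_0 sends each edge [p,q] (with p < q) to q − p. For instance
  ∂[4,8] = [8] − [4].
As a 9×27 matrix over Z this has rank 8, with invariant factors (1,1,1,1,1,1,1,1).

The boundary map ∂_2: C_2 → C_1 acts by ∂[p,q,r] = [q,r] − [p,r] + [p,q]. For instance
  ∂[2,3,7] = [3,7] − [2,7] + [2,3],
  ∂[3,4,6] = [4,6] − [3,6] + [3,4].
The 27×18 boundary matrix has rank 17 and Smith normal form diag(1,1,1,1,1,1,1,1,1,1,1,1,1,1,1,1,1).

Reading off H_k = ker ∂_k / im ∂_{k+1}:

  H_0: rank C_0 − rank ∂_1 = 9 − 8 = 1, and the invariant factors of ∂_1 are all 1, so H_0 = Z.
  H_1: rank ker ∂_1 − rank ∂_2 = (27 − 8) − 17 = 2, and the invariant factors of ∂_2 are all 1, so H_1 = Z^2.
  H_2: rank ker ∂_2 − rank ∂_3 = (18 − 17) − 0 = 1, and there is no ∂_3, so H_2 = Z.

As a check, the Euler characteristic is 9 − 27 + 18 = 0, which agrees with 1 − 2 + 1 = 0.

H_0 = Z,  H_1 = Z^2,  H_2 = Z.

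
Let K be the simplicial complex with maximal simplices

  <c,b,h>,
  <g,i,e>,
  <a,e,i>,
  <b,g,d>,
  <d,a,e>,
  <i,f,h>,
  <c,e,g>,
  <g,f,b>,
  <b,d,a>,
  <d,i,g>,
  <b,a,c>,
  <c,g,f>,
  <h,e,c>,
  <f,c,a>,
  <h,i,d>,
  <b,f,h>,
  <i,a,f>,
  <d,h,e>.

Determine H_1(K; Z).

Order the vertices as a < b < c < d < e < f < g < h < i. Listing each simplex with vertices in this order, K has dimension 2 with simplices:

  0-simplices (9): a, b, c, d, e, f, g, h, i
  1-simplices (27): ab, ac, ad, ae, af, ai, bc, bd, bf, bg, bh, ce, cf, cg, ch, de, dg, dh, di, eg, eh, ei, fg, fh, fi, gi, hi
  2-simplices (18): abc, abd, acf, ade, aei, afi, bch, bdg, bfg, bfh, ceg, ceh, cfg, deh, dgi, dhi, egi, fhi

so the chain groups are C_0 ≅ Z^9, C_1 ≅ Z^27, C_2 ≅ Z^18.

The boundary map ∂_1: C_1 → C_0 sends each edge [p,q] (with p < q) to q − p. For instance
  ∂fh = h − f.
This gives a 9×27 integer matrix of rank 8; reducing to Smith normal form yields diagonal entries (1,1,1,1,1,1,1,1).

Boundary ∂_2: C_2 → C_1 maps a triangle to the signed sum of its edges. For instance
  ∂ceh = eh − ch + ce,
  ∂bfg = fg − bg + bf.
The resulting 27×18 matrix has rank 18, and its Smith normal form has invariant factors (1,1,1,1,1,1,1,1,1,1,1,1,1,1,1,1,1,2).

From H_k ≅ ker(∂_k) / im(∂_{k+1}) we obtain:

  H_1: rank ker ∂_1 − rank ∂_2 = (27 − 8) − 18 = 1, and ∂_2 has invariant factor 2 > 1, so H_1 ≅ Z ⊕ Z/2.

H_1 = Z ⊕ Z/2.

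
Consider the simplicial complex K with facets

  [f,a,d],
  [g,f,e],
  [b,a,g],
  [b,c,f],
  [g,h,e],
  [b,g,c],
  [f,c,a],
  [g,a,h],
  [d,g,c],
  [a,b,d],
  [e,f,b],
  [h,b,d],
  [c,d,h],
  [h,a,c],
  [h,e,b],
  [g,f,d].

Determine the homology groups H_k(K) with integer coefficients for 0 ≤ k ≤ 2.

H_0 = Z,  H_1 = Z^2,  H_2 = Z.

Take the total order a < b < c < d < e < f < g < h on the vertex set. Then K (dimension 2) consists of the simplices:

  0-simplices (8): a, b, c, d, e, f, g, h
  1-simplices (24): ab, ac, ad, af, ag, ah, bc, bd, be, bf, bg, bh, cd, cf, cg, ch, df, dg, dh, ef, eg, eh, fg, gh
  2-simplices (16): abd, abg, acf, ach, adf, agh, bcf, bcg, bdh, bef, beh, cdg, cdh, dfg, efg, egh

so the chain groups are C_0 ≅ Z^8, C_1 ≅ Z^24, C_2 ≅ Z^16.

∂_1: C_1 → C_0 sends each edge [p,q] (with p < q) to q − p.
This gives a 8×24 integer matrix of rank 7; reducing to Smith normal form yields diagonal entries (1,1,1,1,1,1,1).

Boundary ∂_2: C_2 → C_1 maps a triangle to the signed sum of its edges. For instance
  ∂cdh = dh − ch + cd,
  ∂dfg = fg − dg + df.
This gives a 24×16 integer matrix of rank 15; reducing to Smith normal form yields diagonal entries (1,1,1,1,1,1,1,1,1,1,1,1,1,1,1).

Now H_k = ker ∂_k / im ∂_{k+1}, so:

  H_0: rank C_0 − rank ∂_1 = 8 − 7 = 1, and the invariant factors of ∂_1 are all 1, so H_0 = Z.
  H_1: rank ker ∂_1 − rank ∂_2 = (24 − 7) − 15 = 2, and the invariant factors of ∂_2 are all 1, so H_1 = Z^2.
  H_2: rank ker ∂_2 − rank ∂_3 = (16 − 15) − 0 = 1, and there is no ∂_3, so H_2 = Z.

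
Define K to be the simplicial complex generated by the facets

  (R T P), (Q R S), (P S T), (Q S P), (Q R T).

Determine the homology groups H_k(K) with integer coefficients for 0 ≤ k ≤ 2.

We work with the vertex ordering P < Q < R < S < T. The simplices of K, each written with vertices in increasing order, are:

  0-simplices (5): P, Q, R, S, T
  1-simplices (10): PQ, PR, PS, PT, QR, QS, QT, RS, RT, ST
  2-simplices (5): PQS, PRT, PST, QRS, QRT

Hence C_0 ≅ Z^5, C_1 ≅ Z^10, C_2 ≅ Z^5.

The boundary map ∂_1: C_1 → C_0 sends each edge [p,q] (with p < q) to q − p. For instance
  ∂QS = S − Q.
The 5×10 boundary matrix has rank 4 and Smith normal form diag(1,1,1,1).

The boundary map ∂_2: C_2 → C_1 sends each 2-simplex [p,q,r] to [q,r] − [p,r] + [p,q]. For instance
  ∂PQS = QS − PS + PQ,
  ∂QRS = RS − QS + QR.
The resulting 10×5 matrix has rank 5, and its Smith normal form has invariant factors (1,1,1,1,1).

Reading off H_k = ker ∂_k / im ∂_{k+1}:

  H_0: rank C_0 − rank ∂_1 = 5 − 4 = 1, and the invariant factors of ∂_1 are all 1, so H_0 ≅ Z.
  H_1: rank ker ∂_1 − rank ∂_2 = (10 − 4) − 5 = 1, and the invariant factors of ∂_2 are all 1, so H_1 ≅ Z.
  H_2: rank ker ∂_2 − rank ∂_3 = (5 − 5) − 0 = 0, and there is no ∂_3, so H_2 ≅ 0.

H_0 = Z,  H_1 = Z,  H_2 = 0.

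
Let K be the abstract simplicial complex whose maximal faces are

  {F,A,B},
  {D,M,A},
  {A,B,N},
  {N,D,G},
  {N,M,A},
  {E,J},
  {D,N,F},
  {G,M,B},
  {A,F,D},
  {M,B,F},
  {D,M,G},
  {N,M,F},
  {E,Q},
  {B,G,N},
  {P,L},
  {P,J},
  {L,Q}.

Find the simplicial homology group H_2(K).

Take the total order A < B < D < E < F < G < J < L < M < N < P < Q on the vertex set. Then K (dimension 2) consists of the simplices:

  0-simplices (12): A, B, D, E, F, G, J, L, M, N, P, Q
  1-simplices (23): AB, AD, AF, AM, AN, BF, BG, BM, BN, DF, DG, DM, DN, EJ, EQ, FM, FN, GM, GN, JP, LP, LQ, MN
  2-simplices (12): ABF, ABN, ADF, ADM, AMN, BFM, BGM, BGN, DFN, DGM, DGN, FMN

so the chain groups are C_0 ≅ Z^12, C_1 ≅ Z^23, C_2 ≅ Z^12.

Boundary ∂_1: C_1 → C_0 sends each edge [p,q] (with p < q) to q − p. For instance
  ∂AF = F − A.
The resulting 12×23 matrix has rank 10, and its Smith normal form has invariant factors (1,1,1,1,1,1,1,1,1,1).

∂_2: C_2 → C_1 maps a triangle to the signed sum of its edges. For instance
  ∂ABF = BF − AF + AB,
  ∂AMN = MN − AN + AM.
This gives a 23×12 integer matrix of rank 12; reducing to Smith normal form yields diagonal entries (1,1,1,1,1,1,1,1,1,1,1,2).

Now H_k = ker ∂_k / im ∂_{k+1}, so:

  H_2: rank ker ∂_2 − rank ∂_3 = (12 − 12) − 0 = 0, and there is no ∂_3, so H_2 ≅ 0.

(K is a triangulation of the disjoint union of the circle S^1 and the real projective plane RP^2.)

H_2 = 0.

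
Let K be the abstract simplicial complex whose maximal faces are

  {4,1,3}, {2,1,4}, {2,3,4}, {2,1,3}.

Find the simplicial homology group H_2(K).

Order the vertices as 1 < 2 < 3 < 4. Listing each simplex with vertices in this order, K has dimension 2 with simplices:

  0-simplices (4): [1], [2], [3], [4]
  1-simplices (6): [1,2], [1,3], [1,4], [2,3], [2,4], [3,4]
  2-simplices (4): [1,2,3], [1,2,4], [1,3,4], [2,3,4]

giving chain groups C_0 ≅ Z^4, C_1 ≅ Z^6, C_2 ≅ Z^4.

Boundary ∂_1: C_1 → C_0 maps an edge to its endpoints' difference, ∂[p,q] = q − p. For instance
  ∂[1,2] = [2] − [1].
This gives a 4×6 integer matrix of rank 3; reducing to Smith normal form yields diagonal entries (1,1,1).

Boundary ∂_2: C_2 → C_1 acts by ∂[p,q,r] = [q,r] − [p,r] + [p,q]. For instance
  ∂[1,2,4] = [2,4] − [1,4] + [1,2],
  ∂[1,2,3] = [2,3] − [1,3] + [1,2].
As a 6×4 matrix over Z this has rank 3, with invariant factors (1,1,1).

From H_k ≅ ker(∂_k) / im(∂_{k+1}) we obtain:

  H_2: rank ker ∂_2 − rank ∂_3 = (4 − 3) − 0 = 1, and there is no ∂_3, so H_2 ≅ Z.

H_2 = Z.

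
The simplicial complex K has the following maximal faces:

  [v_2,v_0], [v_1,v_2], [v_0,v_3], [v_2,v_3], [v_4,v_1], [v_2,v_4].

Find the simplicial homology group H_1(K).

H_1 ≅ Z^2.

Fix the vertex order v_0 < v_1 < v_2 < v_3 < v_4 and write every simplex with vertices in increasing order. Then dim K = 1 and the simplices of K are:

  0-simplices (5): [v_0], [v_1], [v_2], [v_3], [v_4]
  1-simplices (6): [v_0,v_2], [v_0,v_3], [v_1,v_2], [v_1,v_4], [v_2,v_3], [v_2,v_4]

Hence C_0 ≅ Z^5, C_1 ≅ Z^6.

∂_1: C_1 → C_0 sends each edge [p,q] (with p < q) to q − p. For instance
  ∂[v_0,v_2] = [v_2] − [v_0].
The 5×6 boundary matrix has rank 4 and Smith normal form diag(1,1,1,1).

Reading off H_k = ker ∂_k / im ∂_{k+1}:

  H_1: rank ker ∂_1 − rank ∂_2 = (6 − 4) − 0 = 2, and there is no ∂_2, so H_1 ≅ Z^2.

(K is a triangulation of a wedge of 2 circles.)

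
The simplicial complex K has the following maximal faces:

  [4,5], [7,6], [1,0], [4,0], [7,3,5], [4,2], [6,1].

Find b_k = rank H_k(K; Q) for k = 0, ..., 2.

Fix the vertex order 0 < 1 < 2 < 3 < 4 < 5 < 6 < 7 and write every simplex with vertices in increasing order. Then dim K = 2 and the simplices of K are:

  0-simplices (8): [0], [1], [2], [3], [4], [5], [6], [7]
  1-simplices (9): [0,1], [0,4], [1,6], [2,4], [3,5], [3,7], [4,5], [5,7], [6,7]
  2-simplices (1): [3,5,7]

so the chain groups are C_0 ≅ Z^8, C_1 ≅ Z^9, C_2 ≅ Z^1.

∂_1: C_1 → C_0 maps an edge to its endpoints' difference, ∂[p,q] = q − p.
This gives a 8×9 integer matrix of rank 7; reducing to Smith normal form yields diagonal entries (1,1,1,1,1,1,1).

Boundary ∂_2: C_2 → C_1 sends each 2-simplex [p,q,r] to [q,r] − [p,r] + [p,q]. For instance
  ∂[3,5,7] = [5,7] − [3,7] + [3,5].
The 9×1 boundary matrix has rank 1 and Smith normal form diag(1).

Reading off H_k = ker ∂_k / im ∂_{k+1}:

  H_0: rank C_0 − rank ∂_1 = 8 − 7 = 1, and the invariant factors of ∂_1 are all 1, so H_0 = Z.
  H_1: rank ker ∂_1 − rank ∂_2 = (9 − 7) − 1 = 1, and the invariant factors of ∂_2 are all 1, so H_1 = Z.
  H_2: rank ker ∂_2 − rank ∂_3 = (1 − 1) − 0 = 0, and there is no ∂_3, so H_2 = 0.

Hence the Betti numbers are b_0 = 1, b_1 = 1, b_2 = 0.

b_0 = 1, b_1 = 1, b_2 = 0.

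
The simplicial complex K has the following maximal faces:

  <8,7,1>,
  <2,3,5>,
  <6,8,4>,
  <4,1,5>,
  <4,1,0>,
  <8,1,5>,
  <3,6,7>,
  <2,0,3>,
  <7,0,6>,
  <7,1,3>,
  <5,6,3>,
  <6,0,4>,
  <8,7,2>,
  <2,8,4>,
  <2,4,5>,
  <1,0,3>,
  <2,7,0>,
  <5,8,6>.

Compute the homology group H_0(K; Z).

H_0 ≅ Z.

We work with the vertex ordering 0 < 1 < 2 < 3 < 4 < 5 < 6 < 7 < 8. The simplices of K, each written with vertices in increasing order, are:

  0-simplices (9): [0], [1], [2], [3], [4], [5], [6], [7], [8]
  1-simplices (27): (27 of them)
  2-simplices (18): [0,1,3], [0,1,4], [0,2,3], [0,2,7], [0,4,6], [0,6,7], [1,3,7], [1,4,5], [1,5,8], [1,7,8], [2,3,5], [2,4,5], [2,4,8], [2,7,8], [3,5,6], [3,6,7], [4,6,8], [5,6,8]

giving chain groups C_0 ≅ Z^9, C_1 ≅ Z^27, C_2 ≅ Z^18.

Boundary ∂_1: C_1 → C_0 maps an edge to its endpoints' difference, ∂[p,q] = q − p. For instance
  ∂[1,8] = [8] − [1].
The 9×27 boundary matrix has rank 8 and Smith normal form diag(1,1,1,1,1,1,1,1).

Boundary ∂_2: C_2 → C_1 maps a triangle to the signed sum of its edges. For instance
  ∂[2,3,5] = [3,5] − [2,5] + [2,3],
  ∂[2,7,8] = [7,8] − [2,8] + [2,7].
The resulting 27×18 matrix has rank 18, and its Smith normal form has invariant factors (1,1,1,1,1,1,1,1,1,1,1,1,1,1,1,1,1,2).

From H_k ≅ ker(∂_k) / im(∂_{k+1}) we obtain:

  H_0: rank C_0 − rank ∂_1 = 9 − 8 = 1, and the invariant factors of ∂_1 are all 1, so H_0 ≅ Z.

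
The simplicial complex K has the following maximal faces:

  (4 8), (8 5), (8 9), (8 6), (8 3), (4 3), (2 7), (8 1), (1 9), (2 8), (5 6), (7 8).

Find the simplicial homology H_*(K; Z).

H_0 = Z,  H_1 = Z^4.

Fix the vertex order 1 < 2 < 3 < 4 < 5 < 6 < 7 < 8 < 9 and write every simplex with vertices in increasing order. Then dim K = 1 and the simplices of K are:

  0-simplices (9): [1], [2], [3], [4], [5], [6], [7], [8], [9]
  1-simplices (12): [1,8], [1,9], [2,7], [2,8], [3,4], [3,8], [4,8], [5,6], [5,8], [6,8], [7,8], [8,9]

so the chain groups are C_0 ≅ Z^9, C_1 ≅ Z^12.

The boundary map ∂_1: C_1 → C_0 sends each edge [p,q] (with p < q) to q − p.
The 9×12 boundary matrix has rank 8 and Smith normal form diag(1,1,1,1,1,1,1,1).

Reading off H_k = ker ∂_k / im ∂_{k+1}:

  H_0: rank C_0 − rank ∂_1 = 9 − 8 = 1, and the invariant factors of ∂_1 are all 1, so H_0 = Z.
  H_1: rank ker ∂_1 − rank ∂_2 = (12 − 8) − 0 = 4, and there is no ∂_2, so H_1 = Z^4.

As a check, the Euler characteristic is 9 − 12 = -3, which agrees with 1 − 4 = -3.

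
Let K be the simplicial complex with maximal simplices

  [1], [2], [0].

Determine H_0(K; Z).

K has 3 vertices.
rank ∂_0 = 0, rank ∂_1 = 0 ⇒ b_0 = 3 − 0 − 0 = 3. So H_0 ≅ Z^3.

H_0 ≅ Z^3.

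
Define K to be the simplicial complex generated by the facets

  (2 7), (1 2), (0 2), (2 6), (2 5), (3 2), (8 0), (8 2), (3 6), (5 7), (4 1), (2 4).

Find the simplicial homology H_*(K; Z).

Order the vertices as 0 < 1 < 2 < 3 < 4 < 5 < 6 < 7 < 8. Listing each simplex with vertices in this order, K has dimension 1 with simplices:

  0-simplices (9): [0], [1], [2], [3], [4], [5], [6], [7], [8]
  1-simplices (12): [0,2], [0,8], [1,2], [1,4], [2,3], [2,4], [2,5], [2,6], [2,7], [2,8], [3,6], [5,7]

Hence C_0 ≅ Z^9, C_1 ≅ Z^12.

The boundary map ∂_1: C_1 → C_0 sends each edge [p,q] (with p < q) to q − p. For instance
  ∂[5,7] = [7] − [5].
This gives a 9×12 integer matrix of rank 8; reducing to Smith normal form yields diagonal entries (1,1,1,1,1,1,1,1).

From H_k ≅ ker(∂_k) / im(∂_{k+1}) we obtain:

  H_0: rank C_0 − rank ∂_1 = 9 − 8 = 1, and the invariant factors of ∂_1 are all 1, so H_0 = Z.
  H_1: rank ker ∂_1 − rank ∂_2 = (12 − 8) − 0 = 4, and there is no ∂_2, so H_1 = Z^4.

As a check, the Euler characteristic is 9 − 12 = -3, which agrees with 1 − 4 = -3.

H_0 ≅ Z,  H_1 ≅ Z^4.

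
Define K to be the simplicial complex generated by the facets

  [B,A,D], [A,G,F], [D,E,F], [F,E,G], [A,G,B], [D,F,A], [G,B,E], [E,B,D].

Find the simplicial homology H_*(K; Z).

Order the vertices as A < B < D < E < F < G. Listing each simplex with vertices in this order, K has dimension 2 with simplices:

  0-simplices (6): A, B, D, E, F, G
  1-simplices (12): AB, AD, AF, AG, BD, BE, BG, DE, DF, EF, EG, FG
  2-simplices (8): ABD, ABG, ADF, AFG, BDE, BEG, DEF, EFG

Hence C_0 ≅ Z^6, C_1 ≅ Z^12, C_2 ≅ Z^8.

∂_1: C_1 → C_0 is given by ∂[p,q] = [q] − [p].
This gives a 6×12 integer matrix of rank 5; reducing to Smith normal form yields diagonal entries (1,1,1,1,1).

Boundary ∂_2: C_2 → C_1 maps a triangle to the signed sum of its edges. For instance
  ∂BEG = EG − BG + BE,
  ∂ABG = BG − AG + AB.
This gives a 12×8 integer matrix of rank 7; reducing to Smith normal form yields diagonal entries (1,1,1,1,1,1,1).

Reading off H_k = ker ∂_k / im ∂_{k+1}:

  H_0: rank C_0 − rank ∂_1 = 6 − 5 = 1, and the invariant factors of ∂_1 are all 1, so H_0 ≅ Z.
  H_1: rank ker ∂_1 − rank ∂_2 = (12 − 5) − 7 = 0, and the invariant factors of ∂_2 are all 1, so H_1 ≅ 0.
  H_2: rank ker ∂_2 − rank ∂_3 = (8 − 7) − 0 = 1, and there is no ∂_3, so H_2 ≅ Z.

(K is a triangulation of the 2-sphere S^2.)

H_0 = Z,  H_1 = 0,  H_2 = Z.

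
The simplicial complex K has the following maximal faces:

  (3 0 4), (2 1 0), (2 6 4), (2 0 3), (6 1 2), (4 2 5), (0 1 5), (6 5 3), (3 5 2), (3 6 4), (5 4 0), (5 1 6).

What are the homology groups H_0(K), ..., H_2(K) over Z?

H_0 ≅ Z,  H_1 ≅ Z/2,  H_2 = 0.

K has 7 vertices, 18 edges, 12 triangles.
rank ∂_0 = 0, rank ∂_1 = 6 ⇒ b_0 = 7 − 0 − 6 = 1; all invariant factors of ∂_1 are 1 so no torsion. So H_0 = Z.
rank ∂_1 = 6, rank ∂_2 = 12 ⇒ b_1 = 18 − 6 − 12 = 0; ∂_2 has invariant factor(s) [2] giving torsion. So H_1 = Z/2.
rank ∂_2 = 12, rank ∂_3 = 0 ⇒ b_2 = 12 − 12 − 0 = 0. So H_2 = 0.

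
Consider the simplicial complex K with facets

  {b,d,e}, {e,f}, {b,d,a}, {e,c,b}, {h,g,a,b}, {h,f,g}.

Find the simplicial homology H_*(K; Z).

We work with the vertex ordering a < b < c < d < e < f < g < h. The simplices of K, each written with vertices in increasing order, are:

  0-simplices (8): a, b, c, d, e, f, g, h
  1-simplices (15): ab, ad, ag, ah, bc, bd, be, bg, bh, ce, de, ef, fg, fh, gh
  2-simplices (8): abd, abg, abh, agh, bce, bde, bgh, fgh
  3-simplices (1): abgh

giving chain groups C_0 ≅ Z^8, C_1 ≅ Z^15, C_2 ≅ Z^8, C_3 ≅ Z^1.

∂_1: C_1 → C_0 sends each edge [p,q] (with p < q) to q − p.
As a 8×15 matrix over Z this has rank 7, with invariant factors (1,1,1,1,1,1,1).

Boundary ∂_2: C_2 → C_1 acts by ∂[p,q,r] = [q,r] − [p,r] + [p,q]. For instance
  ∂abg = bg − ag + ab,
  ∂bgh = gh − bh + bg.
The 15×8 boundary matrix has rank 7 and Smith normal form diag(1,1,1,1,1,1,1).

∂_3: C_3 → C_2 sends each 3-simplex σ to the alternating sum Σ_i (−1)^i (σ with its i-th vertex removed). For instance
  ∂abgh = bgh − agh + abh − abg.
This gives a 8×1 integer matrix of rank 1; reducing to Smith normal form yields diagonal entries (1).

Reading off H_k = ker ∂_k / im ∂_{k+1}:

  H_0: rank C_0 − rank ∂_1 = 8 − 7 = 1, and the invariant factors of ∂_1 are all 1, so H_0 = Z.
  H_1: rank ker ∂_1 − rank ∂_2 = (15 − 7) − 7 = 1, and the invariant factors of ∂_2 are all 1, so H_1 = Z.
  H_2: rank ker ∂_2 − rank ∂_3 = (8 − 7) − 1 = 0, and the invariant factors of ∂_3 are all 1, so H_2 = 0.
  H_3: rank ker ∂_3 − rank ∂_4 = (1 − 1) − 0 = 0, and there is no ∂_4, so H_3 = 0.

H_0 ≅ Z,  H_1 ≅ Z,  H_2 = 0,  H_3 = 0.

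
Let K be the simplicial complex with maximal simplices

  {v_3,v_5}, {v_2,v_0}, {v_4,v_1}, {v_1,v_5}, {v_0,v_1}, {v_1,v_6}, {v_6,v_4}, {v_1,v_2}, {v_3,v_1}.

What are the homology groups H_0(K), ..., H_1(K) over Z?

We work with the vertex ordering v_0 < v_1 < v_2 < v_3 < v_4 < v_5 < v_6. The simplices of K, each written with vertices in increasing order, are:

  0-simplices (7): [v_0], [v_1], [v_2], [v_3], [v_4], [v_5], [v_6]
  1-simplices (9): [v_0,v_1], [v_0,v_2], [v_1,v_2], [v_1,v_3], [v_1,v_4], [v_1,v_5], [v_1,v_6], [v_3,v_5], [v_4,v_6]

so the chain groups are C_0 ≅ Z^7, C_1 ≅ Z^9.

Boundary ∂_1: C_1 → C_0 is given by ∂[p,q] = [q] − [p].
This gives a 7×9 integer matrix of rank 6; reducing to Smith normal form yields diagonal entries (1,1,1,1,1,1).

From H_k ≅ ker(∂_k) / im(∂_{k+1}) we obtain:

  H_0: rank C_0 − rank ∂_1 = 7 − 6 = 1, and the invariant factors of ∂_1 are all 1, so H_0 = Z.
  H_1: rank ker ∂_1 − rank ∂_2 = (9 − 6) − 0 = 3, and there is no ∂_2, so H_1 = Z^3.

H_0 ≅ Z,  H_1 ≅ Z^3.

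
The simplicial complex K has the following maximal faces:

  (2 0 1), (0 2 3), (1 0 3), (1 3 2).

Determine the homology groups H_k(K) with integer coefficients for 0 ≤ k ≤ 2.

Fix the vertex order 0 < 1 < 2 < 3 and write every simplex with vertices in increasing order. Then dim K = 2 and the simplices of K are:

  0-simplices (4): [0], [1], [2], [3]
  1-simplices (6): [0,1], [0,2], [0,3], [1,2], [1,3], [2,3]
  2-simplices (4): [0,1,2], [0,1,3], [0,2,3], [1,2,3]

Hence C_0 ≅ Z^4, C_1 ≅ Z^6, C_2 ≅ Z^4.

∂_1: C_1 → C_0 maps an edge to its endpoints' difference, ∂[p,q] = q − p.
This gives a 4×6 integer matrix of rank 3; reducing to Smith normal form yields diagonal entries (1,1,1).

Boundary ∂_2: C_2 → C_1 maps a triangle to the signed sum of its edges. For instance
  ∂[1,2,3] = [2,3] − [1,3] + [1,2],
  ∂[0,1,3] = [1,3] − [0,3] + [0,1].
The resulting 6×4 matrix has rank 3, and its Smith normal form has invariant factors (1,1,1).

Now H_k = ker ∂_k / im ∂_{k+1}, so:

  H_0: rank C_0 − rank ∂_1 = 4 − 3 = 1, and the invariant factors of ∂_1 are all 1, so H_0 = Z.
  H_1: rank ker ∂_1 − rank ∂_2 = (6 − 3) − 3 = 0, and the invariant factors of ∂_2 are all 1, so H_1 = 0.
  H_2: rank ker ∂_2 − rank ∂_3 = (4 − 3) − 0 = 1, and there is no ∂_3, so H_2 = Z.

As a check, the Euler characteristic is 4 − 6 + 4 = 2, which agrees with 1 − 0 + 1 = 2.

H_0 ≅ Z,  H_1 = 0,  H_2 ≅ Z.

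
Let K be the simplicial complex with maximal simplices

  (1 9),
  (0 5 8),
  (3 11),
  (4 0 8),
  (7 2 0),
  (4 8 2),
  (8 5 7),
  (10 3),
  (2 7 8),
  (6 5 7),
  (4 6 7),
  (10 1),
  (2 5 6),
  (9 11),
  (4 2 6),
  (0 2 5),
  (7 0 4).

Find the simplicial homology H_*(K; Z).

Order the vertices as 0 < 1 < 2 < 3 < 4 < 5 < 6 < 7 < 8 < 9 < 10 < 11. Listing each simplex with vertices in this order, K has dimension 2 with simplices:

  0-simplices (12): [0], [1], [2], [3], [4], [5], [6], [7], [8], [9], [10], [11]
  1-simplices (23): (23 of them)
  2-simplices (12): [0,2,5], [0,2,7], [0,4,7], [0,4,8], [0,5,8], [2,4,6], [2,4,8], [2,5,6], [2,7,8], [4,6,7], [5,6,7], [5,7,8]

Hence C_0 ≅ Z^12, C_1 ≅ Z^23, C_2 ≅ Z^12.

∂_1: C_1 → C_0 maps an edge to its endpoints' difference, ∂[p,q] = q − p. For instance
  ∂[0,8] = [8] − [0].
The resulting 12×23 matrix has rank 10, and its Smith normal form has invariant factors (1,1,1,1,1,1,1,1,1,1).

Boundary ∂_2: C_2 → C_1 acts by ∂[p,q,r] = [q,r] − [p,r] + [p,q]. For instance
  ∂[2,5,6] = [5,6] − [2,6] + [2,5],
  ∂[0,2,7] = [2,7] − [0,7] + [0,2].
This gives a 23×12 integer matrix of rank 12; reducing to Smith normal form yields diagonal entries (1,1,1,1,1,1,1,1,1,1,1,2).

Reading off H_k = ker ∂_k / im ∂_{k+1}:

  H_0: rank C_0 − rank ∂_1 = 12 − 10 = 2, and the invariant factors of ∂_1 are all 1, so H_0 ≅ Z^2.
  H_1: rank ker ∂_1 − rank ∂_2 = (23 − 10) − 12 = 1, and ∂_2 has invariant factor 2 > 1, so H_1 ≅ Z ⊕ Z/2.
  H_2: rank ker ∂_2 − rank ∂_3 = (12 − 12) − 0 = 0, and there is no ∂_3, so H_2 ≅ 0.

As a check, the Euler characteristic is 12 − 23 + 12 = 1, which agrees with 2 − 1 + 0 = 1.
(K is a triangulation of the disjoint union of the circle S^1 and the real projective plane RP^2.)

H_0 = Z^2,  H_1 = Z ⊕ Z/2,  H_2 = 0.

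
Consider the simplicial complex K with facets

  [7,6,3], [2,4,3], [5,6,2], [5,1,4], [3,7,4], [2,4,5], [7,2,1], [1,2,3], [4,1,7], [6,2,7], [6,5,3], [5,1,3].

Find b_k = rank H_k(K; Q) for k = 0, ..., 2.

We work with the vertex ordering 1 < 2 < 3 < 4 < 5 < 6 < 7. The simplices of K, each written with vertices in increasing order, are:

  0-simplices (7): [1], [2], [3], [4], [5], [6], [7]
  1-simplices (18): [1,2], [1,3], [1,4], [1,5], [1,7], [2,3], [2,4], [2,5], [2,6], [2,7], [3,4], [3,5], [3,6], [3,7], [4,5], [4,7], [5,6], [6,7]
  2-simplices (12): [1,2,3], [1,2,7], [1,3,5], [1,4,5], [1,4,7], [2,3,4], [2,4,5], [2,5,6], [2,6,7], [3,4,7], [3,5,6], [3,6,7]

so the chain groups are C_0 ≅ Z^7, C_1 ≅ Z^18, C_2 ≅ Z^12.

∂_1: C_1 → C_0 is given by ∂[p,q] = [q] − [p]. For instance
  ∂[5,6] = [6] − [5].
As a 7×18 matrix over Z this has rank 6, with invariant factors (1,1,1,1,1,1).

Boundary ∂_2: C_2 → C_1 acts by ∂[p,q,r] = [q,r] − [p,r] + [p,q]. For instance
  ∂[3,4,7] = [4,7] − [3,7] + [3,4],
  ∂[3,5,6] = [5,6] − [3,6] + [3,5].
This gives a 18×12 integer matrix of rank 12; reducing to Smith normal form yields diagonal entries (1,1,1,1,1,1,1,1,1,1,1,2).

Reading off H_k = ker ∂_k / im ∂_{k+1}:

  H_0: rank C_0 − rank ∂_1 = 7 − 6 = 1, and the invariant factors of ∂_1 are all 1, so H_0 ≅ Z.
  H_1: rank ker ∂_1 − rank ∂_2 = (18 − 6) − 12 = 0, and ∂_2 has invariant factor 2 > 1, so H_1 ≅ Z/2.
  H_2: rank ker ∂_2 − rank ∂_3 = (12 − 12) − 0 = 0, and there is no ∂_3, so H_2 ≅ 0.

As a check, the Euler characteristic is 7 − 18 + 12 = 1, which agrees with 1 − 0 + 0 = 1.

Hence the Betti numbers are b_0 = 1, b_1 = 0, b_2 = 0.

b_0 = 1, b_1 = 0, b_2 = 0.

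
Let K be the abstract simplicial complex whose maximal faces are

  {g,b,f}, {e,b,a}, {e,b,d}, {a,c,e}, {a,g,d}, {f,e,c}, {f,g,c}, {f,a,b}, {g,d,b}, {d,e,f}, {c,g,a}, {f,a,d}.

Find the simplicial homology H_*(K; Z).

H_0 = Z,  H_1 = Z/2,  H_2 = 0.

Order the vertices as a < b < c < d < e < f < g. Listing each simplex with vertices in this order, K has dimension 2 with simplices:

  0-simplices (7): a, b, c, d, e, f, g
  1-simplices (18): ab, ac, ad, ae, af, ag, bd, be, bf, bg, ce, cf, cg, de, df, dg, ef, fg
  2-simplices (12): abe, abf, ace, acg, adf, adg, bde, bdg, bfg, cef, cfg, def

giving chain groups C_0 ≅ Z^7, C_1 ≅ Z^18, C_2 ≅ Z^12.

∂_1: C_1 → C_0 maps an edge to its endpoints' difference, ∂[p,q] = q − p. For instance
  ∂fg = g − f.
The 7×18 boundary matrix has rank 6 and Smith normal form diag(1,1,1,1,1,1).

∂_2: C_2 → C_1 sends each 2-simplex [p,q,r] to [q,r] − [p,r] + [p,q]. For instance
  ∂bde = de − be + bd,
  ∂adf = df − af + ad.
As a 18×12 matrix over Z this has rank 12, with invariant factors (1,1,1,1,1,1,1,1,1,1,1,2).

Computing H_k = (kernel of ∂_k) / (image of ∂_{k+1}):

  H_0: rank C_0 − rank ∂_1 = 7 − 6 = 1, and the invariant factors of ∂_1 are all 1, so H_0 ≅ Z.
  H_1: rank ker ∂_1 − rank ∂_2 = (18 − 6) − 12 = 0, and ∂_2 has invariant factor 2 > 1, so H_1 ≅ Z/2.
  H_2: rank ker ∂_2 − rank ∂_3 = (12 − 12) − 0 = 0, and there is no ∂_3, so H_2 ≅ 0.

As a check, the Euler characteristic is 7 − 18 + 12 = 1, which agrees with 1 − 0 + 0 = 1.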